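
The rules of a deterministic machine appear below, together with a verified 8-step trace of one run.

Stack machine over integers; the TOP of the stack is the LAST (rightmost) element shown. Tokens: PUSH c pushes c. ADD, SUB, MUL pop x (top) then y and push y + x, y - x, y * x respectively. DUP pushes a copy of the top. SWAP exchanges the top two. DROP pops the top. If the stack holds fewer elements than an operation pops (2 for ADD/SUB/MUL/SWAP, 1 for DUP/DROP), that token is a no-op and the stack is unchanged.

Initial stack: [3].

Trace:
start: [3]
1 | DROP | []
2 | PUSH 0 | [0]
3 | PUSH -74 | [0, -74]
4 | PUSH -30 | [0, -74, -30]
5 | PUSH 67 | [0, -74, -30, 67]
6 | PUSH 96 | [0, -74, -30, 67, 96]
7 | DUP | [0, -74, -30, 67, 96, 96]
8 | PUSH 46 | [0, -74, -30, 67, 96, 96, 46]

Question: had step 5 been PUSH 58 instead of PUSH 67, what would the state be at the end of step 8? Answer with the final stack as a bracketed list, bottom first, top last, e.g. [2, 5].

(re-executing from step 5 with the substitution; state before step 5: [0, -74, -30])
5 | PUSH 58 | [0, -74, -30, 58]
6 | PUSH 96 | [0, -74, -30, 58, 96]
7 | DUP | [0, -74, -30, 58, 96, 96]
8 | PUSH 46 | [0, -74, -30, 58, 96, 96, 46]

[0, -74, -30, 58, 96, 96, 46]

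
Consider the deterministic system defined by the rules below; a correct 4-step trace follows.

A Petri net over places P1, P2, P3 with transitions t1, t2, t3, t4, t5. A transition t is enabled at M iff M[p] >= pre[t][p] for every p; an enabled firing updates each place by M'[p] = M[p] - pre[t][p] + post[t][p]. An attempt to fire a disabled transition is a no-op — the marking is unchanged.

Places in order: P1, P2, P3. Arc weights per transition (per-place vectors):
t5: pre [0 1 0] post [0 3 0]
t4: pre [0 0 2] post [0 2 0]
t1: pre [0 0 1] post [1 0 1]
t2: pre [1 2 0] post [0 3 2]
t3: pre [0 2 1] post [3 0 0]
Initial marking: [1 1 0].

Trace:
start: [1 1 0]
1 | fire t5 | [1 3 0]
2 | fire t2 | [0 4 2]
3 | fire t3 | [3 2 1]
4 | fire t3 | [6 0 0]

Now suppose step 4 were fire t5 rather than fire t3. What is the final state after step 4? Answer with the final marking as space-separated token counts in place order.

3 4 1

(re-executing from step 4 with the substitution; state before step 4: [3 2 1])
4 | fire t5 | [3 4 1]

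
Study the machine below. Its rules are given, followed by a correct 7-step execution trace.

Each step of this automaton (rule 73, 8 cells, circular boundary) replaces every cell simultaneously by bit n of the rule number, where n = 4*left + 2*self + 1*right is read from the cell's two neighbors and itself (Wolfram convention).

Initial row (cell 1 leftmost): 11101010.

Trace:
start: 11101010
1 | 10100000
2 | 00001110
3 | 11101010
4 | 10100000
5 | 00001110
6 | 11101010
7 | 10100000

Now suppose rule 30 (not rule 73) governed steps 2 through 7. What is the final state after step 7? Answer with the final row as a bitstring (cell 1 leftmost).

10010010

(re-executing steps 2..7 under rule 30; state before step 2: 10100000)
2 | 10110001
3 | 00101011
4 | 11101010
5 | 10001010
6 | 11011010
7 | 10010010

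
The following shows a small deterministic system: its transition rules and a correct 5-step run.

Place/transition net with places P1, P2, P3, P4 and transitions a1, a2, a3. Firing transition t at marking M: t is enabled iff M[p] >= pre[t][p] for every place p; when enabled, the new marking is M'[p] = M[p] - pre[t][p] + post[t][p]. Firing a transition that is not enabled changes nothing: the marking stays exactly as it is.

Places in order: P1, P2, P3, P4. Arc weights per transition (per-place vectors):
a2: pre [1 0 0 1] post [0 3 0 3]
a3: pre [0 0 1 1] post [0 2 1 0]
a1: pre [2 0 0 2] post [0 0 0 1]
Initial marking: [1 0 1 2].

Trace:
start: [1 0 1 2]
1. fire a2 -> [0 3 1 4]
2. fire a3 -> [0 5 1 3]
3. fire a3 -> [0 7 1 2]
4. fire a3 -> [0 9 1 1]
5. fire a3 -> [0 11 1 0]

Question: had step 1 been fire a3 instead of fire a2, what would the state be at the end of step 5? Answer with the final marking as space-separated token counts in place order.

(re-executing from step 1 with the substitution; state before step 1: [1 0 1 2])
1. fire a3 -> [1 2 1 1]
2. fire a3 -> [1 4 1 0]
3. fire a3 -> [1 4 1 0]
4. fire a3 -> [1 4 1 0]
5. fire a3 -> [1 4 1 0]

1 4 1 0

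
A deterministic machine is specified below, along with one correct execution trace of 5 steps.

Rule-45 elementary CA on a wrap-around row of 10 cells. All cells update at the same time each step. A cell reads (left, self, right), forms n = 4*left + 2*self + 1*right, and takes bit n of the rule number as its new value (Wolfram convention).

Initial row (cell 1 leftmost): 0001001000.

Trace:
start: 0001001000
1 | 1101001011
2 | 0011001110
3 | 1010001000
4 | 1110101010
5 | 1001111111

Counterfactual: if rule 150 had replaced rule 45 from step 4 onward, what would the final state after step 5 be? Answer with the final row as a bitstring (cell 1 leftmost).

0000001000

(re-executing steps 4..5 under rule 150; state before step 4: 1010001000)
4 | 1011011101
5 | 0000001000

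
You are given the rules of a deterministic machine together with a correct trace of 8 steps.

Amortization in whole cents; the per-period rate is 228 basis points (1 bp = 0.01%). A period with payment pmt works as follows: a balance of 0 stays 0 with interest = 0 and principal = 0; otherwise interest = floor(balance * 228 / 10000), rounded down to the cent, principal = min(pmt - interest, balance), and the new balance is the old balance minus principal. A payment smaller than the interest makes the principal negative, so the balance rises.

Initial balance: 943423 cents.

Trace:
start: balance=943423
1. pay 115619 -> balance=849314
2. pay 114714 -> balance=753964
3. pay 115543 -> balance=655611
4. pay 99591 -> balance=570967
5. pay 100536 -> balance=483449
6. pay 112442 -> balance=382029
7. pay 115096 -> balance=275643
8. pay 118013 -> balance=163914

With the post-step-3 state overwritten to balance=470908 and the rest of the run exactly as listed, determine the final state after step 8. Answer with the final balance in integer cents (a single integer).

state after step 3 := balance=470908
4. pay 99591 -> balance=382053
5. pay 100536 -> balance=290227
6. pay 112442 -> balance=184402
7. pay 115096 -> balance=73510
8. pay 118013 -> balance=0

0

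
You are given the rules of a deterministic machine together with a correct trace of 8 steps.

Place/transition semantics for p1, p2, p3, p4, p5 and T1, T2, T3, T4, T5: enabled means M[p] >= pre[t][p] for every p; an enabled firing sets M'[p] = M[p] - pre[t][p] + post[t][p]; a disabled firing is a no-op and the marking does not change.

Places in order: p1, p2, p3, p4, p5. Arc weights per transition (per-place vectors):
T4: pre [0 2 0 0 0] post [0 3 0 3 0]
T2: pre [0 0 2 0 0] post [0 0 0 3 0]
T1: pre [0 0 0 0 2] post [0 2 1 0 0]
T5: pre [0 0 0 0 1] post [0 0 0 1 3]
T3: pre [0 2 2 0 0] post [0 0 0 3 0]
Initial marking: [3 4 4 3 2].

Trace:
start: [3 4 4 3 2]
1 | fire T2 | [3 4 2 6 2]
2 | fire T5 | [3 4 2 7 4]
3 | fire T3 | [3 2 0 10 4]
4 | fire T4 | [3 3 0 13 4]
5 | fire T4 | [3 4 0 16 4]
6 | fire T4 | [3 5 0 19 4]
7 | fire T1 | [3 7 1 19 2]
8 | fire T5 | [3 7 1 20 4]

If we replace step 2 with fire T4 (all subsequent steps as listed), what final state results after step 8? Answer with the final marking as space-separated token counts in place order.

(re-executing from step 2 with the substitution; state before step 2: [3 4 2 6 2])
2 | fire T4 | [3 5 2 9 2]
3 | fire T3 | [3 3 0 12 2]
4 | fire T4 | [3 4 0 15 2]
5 | fire T4 | [3 5 0 18 2]
6 | fire T4 | [3 6 0 21 2]
7 | fire T1 | [3 8 1 21 0]
8 | fire T5 | [3 8 1 21 0]

3 8 1 21 0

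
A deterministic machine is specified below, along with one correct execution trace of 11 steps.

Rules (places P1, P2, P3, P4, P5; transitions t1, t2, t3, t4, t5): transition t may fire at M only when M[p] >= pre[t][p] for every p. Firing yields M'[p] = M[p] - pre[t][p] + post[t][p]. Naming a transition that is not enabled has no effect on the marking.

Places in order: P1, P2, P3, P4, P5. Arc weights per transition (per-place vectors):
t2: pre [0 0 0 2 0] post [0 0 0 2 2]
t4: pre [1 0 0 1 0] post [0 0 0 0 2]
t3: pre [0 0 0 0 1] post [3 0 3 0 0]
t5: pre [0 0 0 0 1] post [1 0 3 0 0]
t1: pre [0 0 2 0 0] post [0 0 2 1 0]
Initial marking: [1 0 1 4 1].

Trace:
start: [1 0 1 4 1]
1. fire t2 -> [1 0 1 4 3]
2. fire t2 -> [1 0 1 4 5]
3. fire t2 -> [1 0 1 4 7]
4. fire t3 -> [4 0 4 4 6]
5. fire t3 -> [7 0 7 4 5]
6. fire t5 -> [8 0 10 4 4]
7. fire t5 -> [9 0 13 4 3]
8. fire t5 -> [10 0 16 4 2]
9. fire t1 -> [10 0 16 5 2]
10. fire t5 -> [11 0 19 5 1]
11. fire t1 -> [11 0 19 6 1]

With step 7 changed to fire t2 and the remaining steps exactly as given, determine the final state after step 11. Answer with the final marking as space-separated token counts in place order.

(re-executing from step 7 with the substitution; state before step 7: [8 0 10 4 4])
7. fire t2 -> [8 0 10 4 6]
8. fire t5 -> [9 0 13 4 5]
9. fire t1 -> [9 0 13 5 5]
10. fire t5 -> [10 0 16 5 4]
11. fire t1 -> [10 0 16 6 4]

10 0 16 6 4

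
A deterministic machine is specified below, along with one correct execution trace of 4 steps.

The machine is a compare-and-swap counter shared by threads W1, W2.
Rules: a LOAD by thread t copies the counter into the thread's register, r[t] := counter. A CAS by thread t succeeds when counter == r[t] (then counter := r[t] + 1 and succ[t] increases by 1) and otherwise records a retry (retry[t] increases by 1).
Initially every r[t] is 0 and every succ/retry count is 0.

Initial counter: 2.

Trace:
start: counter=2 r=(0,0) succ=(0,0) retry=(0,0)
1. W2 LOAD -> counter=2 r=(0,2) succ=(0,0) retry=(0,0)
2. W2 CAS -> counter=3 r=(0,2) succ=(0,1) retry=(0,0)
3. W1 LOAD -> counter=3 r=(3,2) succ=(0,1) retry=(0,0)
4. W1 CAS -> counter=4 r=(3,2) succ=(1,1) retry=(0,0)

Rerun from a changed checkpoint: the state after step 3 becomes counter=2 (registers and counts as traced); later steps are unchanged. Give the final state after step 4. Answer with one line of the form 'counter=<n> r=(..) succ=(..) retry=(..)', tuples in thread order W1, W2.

counter=2 r=(3,2) succ=(0,1) retry=(1,0)

state after step 3 := counter=2 r=(3,2) succ=(0,1) retry=(0,0)
4. W1 CAS -> counter=2 r=(3,2) succ=(0,1) retry=(1,0)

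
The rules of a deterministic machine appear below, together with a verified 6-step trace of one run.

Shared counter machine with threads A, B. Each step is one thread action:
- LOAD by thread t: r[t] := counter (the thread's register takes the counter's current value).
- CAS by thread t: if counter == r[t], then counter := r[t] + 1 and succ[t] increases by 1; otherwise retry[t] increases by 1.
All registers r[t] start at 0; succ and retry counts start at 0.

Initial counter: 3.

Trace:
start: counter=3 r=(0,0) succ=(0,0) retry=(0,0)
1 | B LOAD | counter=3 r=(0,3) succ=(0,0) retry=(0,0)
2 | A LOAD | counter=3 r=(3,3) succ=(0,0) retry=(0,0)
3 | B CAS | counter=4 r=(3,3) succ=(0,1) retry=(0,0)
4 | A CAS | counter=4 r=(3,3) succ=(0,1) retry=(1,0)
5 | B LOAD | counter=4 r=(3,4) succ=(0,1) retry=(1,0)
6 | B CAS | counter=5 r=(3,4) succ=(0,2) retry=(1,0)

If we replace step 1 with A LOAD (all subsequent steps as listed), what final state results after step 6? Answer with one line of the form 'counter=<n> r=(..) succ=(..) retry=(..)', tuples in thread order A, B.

(re-executing from step 1 with the substitution; state before step 1: counter=3 r=(0,0) succ=(0,0) retry=(0,0))
1 | A LOAD | counter=3 r=(3,0) succ=(0,0) retry=(0,0)
2 | A LOAD | counter=3 r=(3,0) succ=(0,0) retry=(0,0)
3 | B CAS | counter=3 r=(3,0) succ=(0,0) retry=(0,1)
4 | A CAS | counter=4 r=(3,0) succ=(1,0) retry=(0,1)
5 | B LOAD | counter=4 r=(3,4) succ=(1,0) retry=(0,1)
6 | B CAS | counter=5 r=(3,4) succ=(1,1) retry=(0,1)

counter=5 r=(3,4) succ=(1,1) retry=(0,1)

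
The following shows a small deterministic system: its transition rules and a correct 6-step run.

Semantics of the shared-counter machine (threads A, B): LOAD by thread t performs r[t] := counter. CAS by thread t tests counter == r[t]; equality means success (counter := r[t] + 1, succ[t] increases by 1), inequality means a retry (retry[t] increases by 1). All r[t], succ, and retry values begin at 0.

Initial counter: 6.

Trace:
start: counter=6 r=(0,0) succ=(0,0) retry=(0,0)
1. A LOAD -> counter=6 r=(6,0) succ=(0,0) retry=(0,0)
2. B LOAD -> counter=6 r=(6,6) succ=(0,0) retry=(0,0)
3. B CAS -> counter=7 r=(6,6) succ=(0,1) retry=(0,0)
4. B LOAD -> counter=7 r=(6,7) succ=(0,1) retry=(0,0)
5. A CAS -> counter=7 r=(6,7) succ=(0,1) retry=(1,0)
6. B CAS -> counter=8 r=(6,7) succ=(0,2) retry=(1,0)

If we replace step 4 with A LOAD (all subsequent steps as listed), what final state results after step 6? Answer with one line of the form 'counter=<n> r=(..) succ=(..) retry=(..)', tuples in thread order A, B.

(re-executing from step 4 with the substitution; state before step 4: counter=7 r=(6,6) succ=(0,1) retry=(0,0))
4. A LOAD -> counter=7 r=(7,6) succ=(0,1) retry=(0,0)
5. A CAS -> counter=8 r=(7,6) succ=(1,1) retry=(0,0)
6. B CAS -> counter=8 r=(7,6) succ=(1,1) retry=(0,1)

counter=8 r=(7,6) succ=(1,1) retry=(0,1)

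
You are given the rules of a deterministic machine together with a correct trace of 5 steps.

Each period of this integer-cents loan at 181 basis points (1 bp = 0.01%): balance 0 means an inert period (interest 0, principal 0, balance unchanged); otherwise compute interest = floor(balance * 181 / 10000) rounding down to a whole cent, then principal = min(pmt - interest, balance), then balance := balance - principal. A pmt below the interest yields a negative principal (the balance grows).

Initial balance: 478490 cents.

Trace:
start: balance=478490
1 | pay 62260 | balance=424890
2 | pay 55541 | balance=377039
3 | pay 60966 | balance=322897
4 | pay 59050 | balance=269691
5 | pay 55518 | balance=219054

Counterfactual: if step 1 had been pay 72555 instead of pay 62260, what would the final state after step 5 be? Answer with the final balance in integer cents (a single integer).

(re-executing from step 1 with the substitution; state before step 1: balance=478490)
1 | pay 72555 | balance=414595
2 | pay 55541 | balance=366558
3 | pay 60966 | balance=312226
4 | pay 59050 | balance=258827
5 | pay 55518 | balance=207993

207993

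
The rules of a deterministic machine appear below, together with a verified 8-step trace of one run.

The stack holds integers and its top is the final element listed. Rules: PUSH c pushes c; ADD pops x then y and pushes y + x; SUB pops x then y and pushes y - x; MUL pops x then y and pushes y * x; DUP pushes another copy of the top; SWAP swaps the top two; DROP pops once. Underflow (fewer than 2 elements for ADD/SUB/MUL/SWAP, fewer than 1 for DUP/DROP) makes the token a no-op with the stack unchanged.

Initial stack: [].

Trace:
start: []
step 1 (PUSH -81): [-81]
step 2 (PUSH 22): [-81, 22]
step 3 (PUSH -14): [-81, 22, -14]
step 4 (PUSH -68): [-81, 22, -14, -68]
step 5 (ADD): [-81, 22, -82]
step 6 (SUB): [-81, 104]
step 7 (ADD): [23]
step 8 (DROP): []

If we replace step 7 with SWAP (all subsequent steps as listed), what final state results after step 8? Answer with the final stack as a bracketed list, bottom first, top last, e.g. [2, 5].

(re-executing from step 7 with the substitution; state before step 7: [-81, 104])
step 7 (SWAP): [104, -81]
step 8 (DROP): [104]

[104]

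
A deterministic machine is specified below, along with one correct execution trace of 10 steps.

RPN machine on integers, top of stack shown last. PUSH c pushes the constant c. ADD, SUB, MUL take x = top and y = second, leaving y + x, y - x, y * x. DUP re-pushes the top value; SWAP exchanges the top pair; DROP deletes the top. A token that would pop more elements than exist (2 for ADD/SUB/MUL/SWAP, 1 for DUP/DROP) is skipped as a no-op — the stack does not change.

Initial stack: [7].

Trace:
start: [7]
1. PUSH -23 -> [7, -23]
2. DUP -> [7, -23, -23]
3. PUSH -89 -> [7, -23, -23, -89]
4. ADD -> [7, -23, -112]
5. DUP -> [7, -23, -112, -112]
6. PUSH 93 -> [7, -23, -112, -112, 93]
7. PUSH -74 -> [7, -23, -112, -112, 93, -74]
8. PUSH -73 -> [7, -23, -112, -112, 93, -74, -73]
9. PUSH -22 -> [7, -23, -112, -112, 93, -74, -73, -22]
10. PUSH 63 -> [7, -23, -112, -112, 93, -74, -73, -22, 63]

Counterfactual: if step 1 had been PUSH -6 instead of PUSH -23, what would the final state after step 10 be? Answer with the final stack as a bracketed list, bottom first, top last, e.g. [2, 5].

[7, -6, -95, -95, 93, -74, -73, -22, 63]

(re-executing from step 1 with the substitution; state before step 1: [7])
1. PUSH -6 -> [7, -6]
2. DUP -> [7, -6, -6]
3. PUSH -89 -> [7, -6, -6, -89]
4. ADD -> [7, -6, -95]
5. DUP -> [7, -6, -95, -95]
6. PUSH 93 -> [7, -6, -95, -95, 93]
7. PUSH -74 -> [7, -6, -95, -95, 93, -74]
8. PUSH -73 -> [7, -6, -95, -95, 93, -74, -73]
9. PUSH -22 -> [7, -6, -95, -95, 93, -74, -73, -22]
10. PUSH 63 -> [7, -6, -95, -95, 93, -74, -73, -22, 63]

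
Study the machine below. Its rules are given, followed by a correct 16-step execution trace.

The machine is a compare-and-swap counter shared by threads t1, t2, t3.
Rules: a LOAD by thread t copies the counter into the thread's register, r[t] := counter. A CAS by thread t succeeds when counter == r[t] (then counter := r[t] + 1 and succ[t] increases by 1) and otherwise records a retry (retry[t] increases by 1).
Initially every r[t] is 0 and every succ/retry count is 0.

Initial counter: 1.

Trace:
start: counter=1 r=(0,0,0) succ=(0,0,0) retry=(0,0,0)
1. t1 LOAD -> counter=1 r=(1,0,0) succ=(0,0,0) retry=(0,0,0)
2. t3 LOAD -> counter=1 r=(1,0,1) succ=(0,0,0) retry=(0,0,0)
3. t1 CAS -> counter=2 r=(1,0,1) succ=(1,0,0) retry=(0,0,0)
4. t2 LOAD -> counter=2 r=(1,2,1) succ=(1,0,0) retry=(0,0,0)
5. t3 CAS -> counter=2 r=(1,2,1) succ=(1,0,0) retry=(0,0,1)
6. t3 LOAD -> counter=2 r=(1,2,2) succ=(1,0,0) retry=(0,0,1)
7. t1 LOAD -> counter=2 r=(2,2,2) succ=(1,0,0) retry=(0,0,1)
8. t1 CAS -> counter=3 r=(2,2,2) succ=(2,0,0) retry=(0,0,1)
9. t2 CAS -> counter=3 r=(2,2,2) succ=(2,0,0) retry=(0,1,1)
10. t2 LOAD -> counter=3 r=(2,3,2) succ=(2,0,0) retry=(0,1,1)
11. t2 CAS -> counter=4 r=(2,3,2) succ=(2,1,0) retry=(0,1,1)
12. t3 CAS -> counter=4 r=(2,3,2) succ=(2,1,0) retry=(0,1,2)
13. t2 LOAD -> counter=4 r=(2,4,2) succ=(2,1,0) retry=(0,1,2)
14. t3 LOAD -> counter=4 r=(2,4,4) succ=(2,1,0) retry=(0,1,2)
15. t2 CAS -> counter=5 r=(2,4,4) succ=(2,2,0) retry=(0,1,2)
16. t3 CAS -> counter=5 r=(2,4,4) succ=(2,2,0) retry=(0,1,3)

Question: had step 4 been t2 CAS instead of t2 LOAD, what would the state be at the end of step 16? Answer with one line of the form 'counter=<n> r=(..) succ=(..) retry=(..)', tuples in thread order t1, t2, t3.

counter=5 r=(2,4,4) succ=(2,2,0) retry=(0,2,3)

(re-executing from step 4 with the substitution; state before step 4: counter=2 r=(1,0,1) succ=(1,0,0) retry=(0,0,0))
4. t2 CAS -> counter=2 r=(1,0,1) succ=(1,0,0) retry=(0,1,0)
5. t3 CAS -> counter=2 r=(1,0,1) succ=(1,0,0) retry=(0,1,1)
6. t3 LOAD -> counter=2 r=(1,0,2) succ=(1,0,0) retry=(0,1,1)
7. t1 LOAD -> counter=2 r=(2,0,2) succ=(1,0,0) retry=(0,1,1)
8. t1 CAS -> counter=3 r=(2,0,2) succ=(2,0,0) retry=(0,1,1)
9. t2 CAS -> counter=3 r=(2,0,2) succ=(2,0,0) retry=(0,2,1)
10. t2 LOAD -> counter=3 r=(2,3,2) succ=(2,0,0) retry=(0,2,1)
11. t2 CAS -> counter=4 r=(2,3,2) succ=(2,1,0) retry=(0,2,1)
12. t3 CAS -> counter=4 r=(2,3,2) succ=(2,1,0) retry=(0,2,2)
13. t2 LOAD -> counter=4 r=(2,4,2) succ=(2,1,0) retry=(0,2,2)
14. t3 LOAD -> counter=4 r=(2,4,4) succ=(2,1,0) retry=(0,2,2)
15. t2 CAS -> counter=5 r=(2,4,4) succ=(2,2,0) retry=(0,2,2)
16. t3 CAS -> counter=5 r=(2,4,4) succ=(2,2,0) retry=(0,2,3)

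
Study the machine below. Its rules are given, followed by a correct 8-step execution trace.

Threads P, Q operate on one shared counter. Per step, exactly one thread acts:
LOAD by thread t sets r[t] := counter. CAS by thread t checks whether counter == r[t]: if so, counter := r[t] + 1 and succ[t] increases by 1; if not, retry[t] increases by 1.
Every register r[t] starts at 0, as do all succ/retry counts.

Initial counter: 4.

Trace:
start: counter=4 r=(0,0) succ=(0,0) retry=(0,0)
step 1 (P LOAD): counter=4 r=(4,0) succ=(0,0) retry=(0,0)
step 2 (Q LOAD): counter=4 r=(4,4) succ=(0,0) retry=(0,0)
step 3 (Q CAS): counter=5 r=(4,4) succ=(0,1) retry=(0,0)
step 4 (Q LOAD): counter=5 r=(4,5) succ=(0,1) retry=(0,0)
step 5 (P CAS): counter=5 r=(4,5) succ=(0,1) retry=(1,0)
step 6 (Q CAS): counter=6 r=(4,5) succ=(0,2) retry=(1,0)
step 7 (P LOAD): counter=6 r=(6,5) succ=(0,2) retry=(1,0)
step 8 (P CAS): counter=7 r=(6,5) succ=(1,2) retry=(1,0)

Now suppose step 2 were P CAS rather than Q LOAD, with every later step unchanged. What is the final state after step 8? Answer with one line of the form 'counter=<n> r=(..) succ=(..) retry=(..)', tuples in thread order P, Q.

(re-executing from step 2 with the substitution; state before step 2: counter=4 r=(4,0) succ=(0,0) retry=(0,0))
step 2 (P CAS): counter=5 r=(4,0) succ=(1,0) retry=(0,0)
step 3 (Q CAS): counter=5 r=(4,0) succ=(1,0) retry=(0,1)
step 4 (Q LOAD): counter=5 r=(4,5) succ=(1,0) retry=(0,1)
step 5 (P CAS): counter=5 r=(4,5) succ=(1,0) retry=(1,1)
step 6 (Q CAS): counter=6 r=(4,5) succ=(1,1) retry=(1,1)
step 7 (P LOAD): counter=6 r=(6,5) succ=(1,1) retry=(1,1)
step 8 (P CAS): counter=7 r=(6,5) succ=(2,1) retry=(1,1)

counter=7 r=(6,5) succ=(2,1) retry=(1,1)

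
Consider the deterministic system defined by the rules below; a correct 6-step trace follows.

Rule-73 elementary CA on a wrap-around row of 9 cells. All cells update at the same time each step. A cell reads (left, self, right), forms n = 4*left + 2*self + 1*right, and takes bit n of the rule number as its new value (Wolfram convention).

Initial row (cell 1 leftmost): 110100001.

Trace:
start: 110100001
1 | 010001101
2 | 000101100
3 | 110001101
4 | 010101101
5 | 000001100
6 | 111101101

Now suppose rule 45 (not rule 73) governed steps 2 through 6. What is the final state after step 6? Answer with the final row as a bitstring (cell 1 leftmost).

(re-executing steps 2..6 under rule 45; state before step 2: 010001101)
2 | 110101011
3 | 001111110
4 | 101000000
5 | 111011110
6 | 100110001

100110001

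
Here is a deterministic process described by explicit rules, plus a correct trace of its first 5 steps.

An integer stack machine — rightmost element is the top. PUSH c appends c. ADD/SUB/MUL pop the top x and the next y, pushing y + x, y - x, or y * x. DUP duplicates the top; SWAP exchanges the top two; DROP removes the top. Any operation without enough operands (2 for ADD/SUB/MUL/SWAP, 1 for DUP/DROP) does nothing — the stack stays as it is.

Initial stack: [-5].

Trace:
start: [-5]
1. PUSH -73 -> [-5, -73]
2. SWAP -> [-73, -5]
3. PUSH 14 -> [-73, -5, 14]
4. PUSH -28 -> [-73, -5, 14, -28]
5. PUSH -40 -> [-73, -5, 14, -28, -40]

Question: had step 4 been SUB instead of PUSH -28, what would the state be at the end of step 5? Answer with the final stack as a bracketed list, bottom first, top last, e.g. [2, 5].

(re-executing from step 4 with the substitution; state before step 4: [-73, -5, 14])
4. SUB -> [-73, -19]
5. PUSH -40 -> [-73, -19, -40]

[-73, -19, -40]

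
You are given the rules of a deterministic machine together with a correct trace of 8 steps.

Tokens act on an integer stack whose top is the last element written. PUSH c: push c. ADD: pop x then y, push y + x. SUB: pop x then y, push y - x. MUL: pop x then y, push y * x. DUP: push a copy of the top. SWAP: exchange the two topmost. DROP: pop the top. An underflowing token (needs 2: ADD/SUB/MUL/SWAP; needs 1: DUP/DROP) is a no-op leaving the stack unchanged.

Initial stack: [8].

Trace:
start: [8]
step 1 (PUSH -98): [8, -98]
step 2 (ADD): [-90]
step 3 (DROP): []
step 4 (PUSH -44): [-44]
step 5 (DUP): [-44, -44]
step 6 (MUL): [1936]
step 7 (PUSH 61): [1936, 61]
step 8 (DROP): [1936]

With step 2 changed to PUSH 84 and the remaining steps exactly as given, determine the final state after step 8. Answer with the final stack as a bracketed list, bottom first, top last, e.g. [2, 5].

[8, -98, 1936]

(re-executing from step 2 with the substitution; state before step 2: [8, -98])
step 2 (PUSH 84): [8, -98, 84]
step 3 (DROP): [8, -98]
step 4 (PUSH -44): [8, -98, -44]
step 5 (DUP): [8, -98, -44, -44]
step 6 (MUL): [8, -98, 1936]
step 7 (PUSH 61): [8, -98, 1936, 61]
step 8 (DROP): [8, -98, 1936]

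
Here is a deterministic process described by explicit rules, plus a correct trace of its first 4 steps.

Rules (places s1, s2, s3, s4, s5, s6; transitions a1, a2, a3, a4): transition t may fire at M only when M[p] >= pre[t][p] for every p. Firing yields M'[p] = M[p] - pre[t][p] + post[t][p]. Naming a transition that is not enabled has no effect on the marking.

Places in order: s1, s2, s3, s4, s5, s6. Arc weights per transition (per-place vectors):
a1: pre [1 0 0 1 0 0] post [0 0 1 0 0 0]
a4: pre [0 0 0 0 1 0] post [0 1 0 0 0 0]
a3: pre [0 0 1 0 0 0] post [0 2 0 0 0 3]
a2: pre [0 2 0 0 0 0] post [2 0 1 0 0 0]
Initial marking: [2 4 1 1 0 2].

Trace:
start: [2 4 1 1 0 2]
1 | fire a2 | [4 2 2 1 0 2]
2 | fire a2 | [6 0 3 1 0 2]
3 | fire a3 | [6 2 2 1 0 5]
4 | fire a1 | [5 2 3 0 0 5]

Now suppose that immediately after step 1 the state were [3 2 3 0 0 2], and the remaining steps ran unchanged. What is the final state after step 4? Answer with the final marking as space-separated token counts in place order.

state after step 1 := [3 2 3 0 0 2]
2 | fire a2 | [5 0 4 0 0 2]
3 | fire a3 | [5 2 3 0 0 5]
4 | fire a1 | [5 2 3 0 0 5]

5 2 3 0 0 5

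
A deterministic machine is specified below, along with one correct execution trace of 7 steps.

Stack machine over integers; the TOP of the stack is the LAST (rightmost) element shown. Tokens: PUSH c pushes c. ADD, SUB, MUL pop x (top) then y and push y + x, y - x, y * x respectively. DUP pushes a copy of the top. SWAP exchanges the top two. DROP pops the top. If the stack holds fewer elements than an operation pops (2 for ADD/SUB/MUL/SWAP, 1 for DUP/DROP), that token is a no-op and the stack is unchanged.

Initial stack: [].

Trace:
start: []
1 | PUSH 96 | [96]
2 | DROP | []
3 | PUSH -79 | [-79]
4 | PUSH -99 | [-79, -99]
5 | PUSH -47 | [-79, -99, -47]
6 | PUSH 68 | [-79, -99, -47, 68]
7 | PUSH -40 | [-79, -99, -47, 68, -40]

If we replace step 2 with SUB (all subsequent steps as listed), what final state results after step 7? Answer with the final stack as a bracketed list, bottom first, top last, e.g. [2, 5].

(re-executing from step 2 with the substitution; state before step 2: [96])
2 | SUB | [96]
3 | PUSH -79 | [96, -79]
4 | PUSH -99 | [96, -79, -99]
5 | PUSH -47 | [96, -79, -99, -47]
6 | PUSH 68 | [96, -79, -99, -47, 68]
7 | PUSH -40 | [96, -79, -99, -47, 68, -40]

[96, -79, -99, -47, 68, -40]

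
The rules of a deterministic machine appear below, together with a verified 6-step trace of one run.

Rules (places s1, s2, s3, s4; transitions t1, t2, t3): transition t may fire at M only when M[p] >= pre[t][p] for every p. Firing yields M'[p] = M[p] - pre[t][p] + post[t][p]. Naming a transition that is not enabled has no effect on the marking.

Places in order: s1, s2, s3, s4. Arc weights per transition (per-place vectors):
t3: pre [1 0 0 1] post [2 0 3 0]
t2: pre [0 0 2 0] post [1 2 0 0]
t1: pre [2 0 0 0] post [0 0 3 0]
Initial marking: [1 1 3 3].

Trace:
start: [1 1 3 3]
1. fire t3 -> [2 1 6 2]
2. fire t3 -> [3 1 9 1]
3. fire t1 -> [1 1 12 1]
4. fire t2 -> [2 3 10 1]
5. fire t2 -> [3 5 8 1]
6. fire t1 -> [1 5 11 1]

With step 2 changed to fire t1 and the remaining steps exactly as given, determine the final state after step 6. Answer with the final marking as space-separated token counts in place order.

0 5 8 2

(re-executing from step 2 with the substitution; state before step 2: [2 1 6 2])
2. fire t1 -> [0 1 9 2]
3. fire t1 -> [0 1 9 2]
4. fire t2 -> [1 3 7 2]
5. fire t2 -> [2 5 5 2]
6. fire t1 -> [0 5 8 2]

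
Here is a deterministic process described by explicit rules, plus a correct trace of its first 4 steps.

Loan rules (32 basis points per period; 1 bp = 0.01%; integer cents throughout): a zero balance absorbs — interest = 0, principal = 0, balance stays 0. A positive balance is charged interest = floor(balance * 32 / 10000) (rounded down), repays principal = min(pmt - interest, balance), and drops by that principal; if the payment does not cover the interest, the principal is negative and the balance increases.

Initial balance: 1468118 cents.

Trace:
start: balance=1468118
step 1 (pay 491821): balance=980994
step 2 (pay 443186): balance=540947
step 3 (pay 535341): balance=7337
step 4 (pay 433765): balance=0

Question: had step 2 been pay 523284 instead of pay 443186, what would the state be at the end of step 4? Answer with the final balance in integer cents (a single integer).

0

(re-executing from step 2 with the substitution; state before step 2: balance=980994)
step 2 (pay 523284): balance=460849
step 3 (pay 535341): balance=0
step 4 (pay 433765): balance=0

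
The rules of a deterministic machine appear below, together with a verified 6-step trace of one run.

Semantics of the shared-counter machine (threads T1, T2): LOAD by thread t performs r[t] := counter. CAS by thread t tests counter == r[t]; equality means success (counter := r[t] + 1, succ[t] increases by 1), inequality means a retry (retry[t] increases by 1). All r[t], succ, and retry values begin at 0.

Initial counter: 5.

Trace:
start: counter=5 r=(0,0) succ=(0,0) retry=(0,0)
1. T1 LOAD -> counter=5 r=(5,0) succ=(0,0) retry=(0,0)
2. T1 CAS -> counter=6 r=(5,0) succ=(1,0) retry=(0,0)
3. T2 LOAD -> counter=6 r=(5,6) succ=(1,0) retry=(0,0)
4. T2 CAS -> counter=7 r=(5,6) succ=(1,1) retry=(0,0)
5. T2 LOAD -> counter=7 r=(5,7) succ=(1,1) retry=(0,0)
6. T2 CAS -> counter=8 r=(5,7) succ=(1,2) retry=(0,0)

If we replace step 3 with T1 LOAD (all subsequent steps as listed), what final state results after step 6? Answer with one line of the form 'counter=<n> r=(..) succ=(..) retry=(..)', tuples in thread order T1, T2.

counter=7 r=(6,6) succ=(1,1) retry=(0,1)

(re-executing from step 3 with the substitution; state before step 3: counter=6 r=(5,0) succ=(1,0) retry=(0,0))
3. T1 LOAD -> counter=6 r=(6,0) succ=(1,0) retry=(0,0)
4. T2 CAS -> counter=6 r=(6,0) succ=(1,0) retry=(0,1)
5. T2 LOAD -> counter=6 r=(6,6) succ=(1,0) retry=(0,1)
6. T2 CAS -> counter=7 r=(6,6) succ=(1,1) retry=(0,1)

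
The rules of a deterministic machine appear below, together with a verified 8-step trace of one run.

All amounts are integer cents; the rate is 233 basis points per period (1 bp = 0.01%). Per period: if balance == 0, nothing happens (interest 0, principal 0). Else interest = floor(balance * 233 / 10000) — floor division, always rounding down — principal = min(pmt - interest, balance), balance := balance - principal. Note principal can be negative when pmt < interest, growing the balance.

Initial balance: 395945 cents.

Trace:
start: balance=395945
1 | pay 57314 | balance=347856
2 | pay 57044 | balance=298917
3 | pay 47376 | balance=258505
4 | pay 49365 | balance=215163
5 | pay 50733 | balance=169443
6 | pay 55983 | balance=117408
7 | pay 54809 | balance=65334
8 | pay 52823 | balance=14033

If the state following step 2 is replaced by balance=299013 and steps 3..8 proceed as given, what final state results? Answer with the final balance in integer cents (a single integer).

state after step 2 := balance=299013
3 | pay 47376 | balance=258604
4 | pay 49365 | balance=215264
5 | pay 50733 | balance=169546
6 | pay 55983 | balance=117513
7 | pay 54809 | balance=65442
8 | pay 52823 | balance=14143

14143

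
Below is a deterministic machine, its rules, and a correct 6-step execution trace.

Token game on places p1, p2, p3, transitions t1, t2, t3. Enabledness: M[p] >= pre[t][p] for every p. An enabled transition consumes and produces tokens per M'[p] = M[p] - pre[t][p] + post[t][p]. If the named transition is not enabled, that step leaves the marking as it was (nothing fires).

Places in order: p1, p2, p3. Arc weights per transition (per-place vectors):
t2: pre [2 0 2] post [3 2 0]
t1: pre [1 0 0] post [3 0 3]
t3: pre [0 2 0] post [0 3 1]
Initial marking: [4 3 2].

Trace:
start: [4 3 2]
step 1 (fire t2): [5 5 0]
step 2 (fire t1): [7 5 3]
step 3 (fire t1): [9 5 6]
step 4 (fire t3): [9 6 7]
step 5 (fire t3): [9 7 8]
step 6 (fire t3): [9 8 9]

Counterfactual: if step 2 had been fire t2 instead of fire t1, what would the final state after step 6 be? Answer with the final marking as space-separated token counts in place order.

(re-executing from step 2 with the substitution; state before step 2: [5 5 0])
step 2 (fire t2): [5 5 0]
step 3 (fire t1): [7 5 3]
step 4 (fire t3): [7 6 4]
step 5 (fire t3): [7 7 5]
step 6 (fire t3): [7 8 6]

7 8 6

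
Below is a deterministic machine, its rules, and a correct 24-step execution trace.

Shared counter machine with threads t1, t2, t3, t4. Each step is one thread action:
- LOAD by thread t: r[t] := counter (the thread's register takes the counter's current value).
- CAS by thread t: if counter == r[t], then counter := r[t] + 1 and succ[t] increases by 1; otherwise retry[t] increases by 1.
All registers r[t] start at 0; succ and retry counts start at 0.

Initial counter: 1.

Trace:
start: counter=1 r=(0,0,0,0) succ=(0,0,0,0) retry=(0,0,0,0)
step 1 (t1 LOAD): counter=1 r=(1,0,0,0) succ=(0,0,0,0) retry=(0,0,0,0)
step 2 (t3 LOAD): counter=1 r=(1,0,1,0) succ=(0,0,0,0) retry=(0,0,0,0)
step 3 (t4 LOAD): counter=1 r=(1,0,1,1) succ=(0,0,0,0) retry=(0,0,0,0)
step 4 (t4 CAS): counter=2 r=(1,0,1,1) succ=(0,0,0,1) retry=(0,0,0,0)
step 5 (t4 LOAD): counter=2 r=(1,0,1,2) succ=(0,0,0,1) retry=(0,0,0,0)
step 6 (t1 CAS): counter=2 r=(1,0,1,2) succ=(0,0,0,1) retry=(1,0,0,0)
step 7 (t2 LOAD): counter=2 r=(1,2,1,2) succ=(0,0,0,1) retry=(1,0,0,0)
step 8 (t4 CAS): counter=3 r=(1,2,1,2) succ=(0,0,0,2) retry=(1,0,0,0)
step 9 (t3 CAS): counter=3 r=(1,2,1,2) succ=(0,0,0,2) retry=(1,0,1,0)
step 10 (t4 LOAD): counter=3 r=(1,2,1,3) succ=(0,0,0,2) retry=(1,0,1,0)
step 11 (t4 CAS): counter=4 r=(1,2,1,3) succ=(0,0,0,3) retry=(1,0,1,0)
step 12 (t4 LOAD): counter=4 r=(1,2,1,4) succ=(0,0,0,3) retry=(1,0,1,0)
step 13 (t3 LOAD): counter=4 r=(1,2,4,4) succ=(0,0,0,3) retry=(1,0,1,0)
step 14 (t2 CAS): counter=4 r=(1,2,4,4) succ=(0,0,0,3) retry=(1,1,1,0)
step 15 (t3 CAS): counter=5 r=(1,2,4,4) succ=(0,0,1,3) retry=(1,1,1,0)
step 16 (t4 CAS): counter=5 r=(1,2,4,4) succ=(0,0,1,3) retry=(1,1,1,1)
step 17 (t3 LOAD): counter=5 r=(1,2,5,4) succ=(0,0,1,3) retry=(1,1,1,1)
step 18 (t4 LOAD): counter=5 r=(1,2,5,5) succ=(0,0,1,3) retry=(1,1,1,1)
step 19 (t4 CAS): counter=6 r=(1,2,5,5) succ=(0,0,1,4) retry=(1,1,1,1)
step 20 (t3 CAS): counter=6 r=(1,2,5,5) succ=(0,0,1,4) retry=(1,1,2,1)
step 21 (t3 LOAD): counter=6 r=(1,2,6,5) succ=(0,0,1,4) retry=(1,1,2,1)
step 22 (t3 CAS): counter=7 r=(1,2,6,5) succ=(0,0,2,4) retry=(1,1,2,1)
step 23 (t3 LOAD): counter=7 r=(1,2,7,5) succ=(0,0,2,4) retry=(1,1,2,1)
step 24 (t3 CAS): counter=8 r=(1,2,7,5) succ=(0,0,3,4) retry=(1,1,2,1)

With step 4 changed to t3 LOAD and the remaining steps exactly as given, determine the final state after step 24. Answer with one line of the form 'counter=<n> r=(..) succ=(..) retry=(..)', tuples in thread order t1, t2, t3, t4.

counter=7 r=(1,2,6,4) succ=(1,0,3,2) retry=(0,1,2,2)

(re-executing from step 4 with the substitution; state before step 4: counter=1 r=(1,0,1,1) succ=(0,0,0,0) retry=(0,0,0,0))
step 4 (t3 LOAD): counter=1 r=(1,0,1,1) succ=(0,0,0,0) retry=(0,0,0,0)
step 5 (t4 LOAD): counter=1 r=(1,0,1,1) succ=(0,0,0,0) retry=(0,0,0,0)
step 6 (t1 CAS): counter=2 r=(1,0,1,1) succ=(1,0,0,0) retry=(0,0,0,0)
step 7 (t2 LOAD): counter=2 r=(1,2,1,1) succ=(1,0,0,0) retry=(0,0,0,0)
step 8 (t4 CAS): counter=2 r=(1,2,1,1) succ=(1,0,0,0) retry=(0,0,0,1)
step 9 (t3 CAS): counter=2 r=(1,2,1,1) succ=(1,0,0,0) retry=(0,0,1,1)
step 10 (t4 LOAD): counter=2 r=(1,2,1,2) succ=(1,0,0,0) retry=(0,0,1,1)
step 11 (t4 CAS): counter=3 r=(1,2,1,2) succ=(1,0,0,1) retry=(0,0,1,1)
step 12 (t4 LOAD): counter=3 r=(1,2,1,3) succ=(1,0,0,1) retry=(0,0,1,1)
step 13 (t3 LOAD): counter=3 r=(1,2,3,3) succ=(1,0,0,1) retry=(0,0,1,1)
step 14 (t2 CAS): counter=3 r=(1,2,3,3) succ=(1,0,0,1) retry=(0,1,1,1)
step 15 (t3 CAS): counter=4 r=(1,2,3,3) succ=(1,0,1,1) retry=(0,1,1,1)
step 16 (t4 CAS): counter=4 r=(1,2,3,3) succ=(1,0,1,1) retry=(0,1,1,2)
step 17 (t3 LOAD): counter=4 r=(1,2,4,3) succ=(1,0,1,1) retry=(0,1,1,2)
step 18 (t4 LOAD): counter=4 r=(1,2,4,4) succ=(1,0,1,1) retry=(0,1,1,2)
step 19 (t4 CAS): counter=5 r=(1,2,4,4) succ=(1,0,1,2) retry=(0,1,1,2)
step 20 (t3 CAS): counter=5 r=(1,2,4,4) succ=(1,0,1,2) retry=(0,1,2,2)
step 21 (t3 LOAD): counter=5 r=(1,2,5,4) succ=(1,0,1,2) retry=(0,1,2,2)
step 22 (t3 CAS): counter=6 r=(1,2,5,4) succ=(1,0,2,2) retry=(0,1,2,2)
step 23 (t3 LOAD): counter=6 r=(1,2,6,4) succ=(1,0,2,2) retry=(0,1,2,2)
step 24 (t3 CAS): counter=7 r=(1,2,6,4) succ=(1,0,3,2) retry=(0,1,2,2)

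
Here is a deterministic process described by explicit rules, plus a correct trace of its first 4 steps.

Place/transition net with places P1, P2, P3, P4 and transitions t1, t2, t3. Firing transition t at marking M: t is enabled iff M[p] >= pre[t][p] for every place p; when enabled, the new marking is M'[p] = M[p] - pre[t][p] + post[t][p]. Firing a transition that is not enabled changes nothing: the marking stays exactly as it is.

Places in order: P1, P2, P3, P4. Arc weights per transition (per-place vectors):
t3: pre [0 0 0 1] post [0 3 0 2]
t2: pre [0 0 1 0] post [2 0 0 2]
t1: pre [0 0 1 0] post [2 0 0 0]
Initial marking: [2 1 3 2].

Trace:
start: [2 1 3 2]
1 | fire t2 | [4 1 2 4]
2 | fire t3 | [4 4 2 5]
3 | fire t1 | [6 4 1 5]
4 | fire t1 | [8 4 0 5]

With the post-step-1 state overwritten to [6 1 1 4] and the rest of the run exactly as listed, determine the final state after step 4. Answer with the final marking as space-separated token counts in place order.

state after step 1 := [6 1 1 4]
2 | fire t3 | [6 4 1 5]
3 | fire t1 | [8 4 0 5]
4 | fire t1 | [8 4 0 5]

8 4 0 5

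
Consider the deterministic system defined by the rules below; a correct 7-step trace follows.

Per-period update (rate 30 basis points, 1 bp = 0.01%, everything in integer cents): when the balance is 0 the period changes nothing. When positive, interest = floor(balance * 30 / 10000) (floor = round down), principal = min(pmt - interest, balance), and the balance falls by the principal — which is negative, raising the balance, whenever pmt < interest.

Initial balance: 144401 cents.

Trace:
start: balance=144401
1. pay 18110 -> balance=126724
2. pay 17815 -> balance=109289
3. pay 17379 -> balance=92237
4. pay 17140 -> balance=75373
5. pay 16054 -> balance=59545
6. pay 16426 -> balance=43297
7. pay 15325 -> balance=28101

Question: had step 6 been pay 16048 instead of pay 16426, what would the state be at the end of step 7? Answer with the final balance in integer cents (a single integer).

28481

(re-executing from step 6 with the substitution; state before step 6: balance=59545)
6. pay 16048 -> balance=43675
7. pay 15325 -> balance=28481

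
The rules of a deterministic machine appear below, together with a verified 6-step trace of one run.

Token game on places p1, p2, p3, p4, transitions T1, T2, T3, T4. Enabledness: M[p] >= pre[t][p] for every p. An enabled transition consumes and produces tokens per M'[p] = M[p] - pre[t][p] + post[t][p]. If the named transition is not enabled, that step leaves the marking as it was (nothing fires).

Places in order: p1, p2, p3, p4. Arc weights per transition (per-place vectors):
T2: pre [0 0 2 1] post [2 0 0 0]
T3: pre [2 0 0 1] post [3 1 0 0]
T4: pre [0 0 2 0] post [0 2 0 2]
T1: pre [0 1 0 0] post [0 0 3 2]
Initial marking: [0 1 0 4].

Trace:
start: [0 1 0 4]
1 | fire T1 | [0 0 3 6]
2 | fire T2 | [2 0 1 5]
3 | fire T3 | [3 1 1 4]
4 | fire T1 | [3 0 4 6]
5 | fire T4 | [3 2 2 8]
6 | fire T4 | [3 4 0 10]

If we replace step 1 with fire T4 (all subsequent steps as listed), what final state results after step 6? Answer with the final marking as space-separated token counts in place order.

(re-executing from step 1 with the substitution; state before step 1: [0 1 0 4])
1 | fire T4 | [0 1 0 4]
2 | fire T2 | [0 1 0 4]
3 | fire T3 | [0 1 0 4]
4 | fire T1 | [0 0 3 6]
5 | fire T4 | [0 2 1 8]
6 | fire T4 | [0 2 1 8]

0 2 1 8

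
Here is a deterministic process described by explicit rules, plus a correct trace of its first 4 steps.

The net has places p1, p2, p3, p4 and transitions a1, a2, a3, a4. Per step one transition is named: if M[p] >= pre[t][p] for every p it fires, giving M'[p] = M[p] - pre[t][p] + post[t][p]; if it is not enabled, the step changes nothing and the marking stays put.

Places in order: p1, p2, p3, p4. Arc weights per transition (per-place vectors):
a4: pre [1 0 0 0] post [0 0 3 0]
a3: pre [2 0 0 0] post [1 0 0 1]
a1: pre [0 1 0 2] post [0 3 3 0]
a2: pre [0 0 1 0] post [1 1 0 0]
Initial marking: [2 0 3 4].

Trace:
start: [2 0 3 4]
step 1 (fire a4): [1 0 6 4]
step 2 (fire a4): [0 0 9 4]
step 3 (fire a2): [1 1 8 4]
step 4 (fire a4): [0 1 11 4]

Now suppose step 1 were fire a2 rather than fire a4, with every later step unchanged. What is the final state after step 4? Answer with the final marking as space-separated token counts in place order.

(re-executing from step 1 with the substitution; state before step 1: [2 0 3 4])
step 1 (fire a2): [3 1 2 4]
step 2 (fire a4): [2 1 5 4]
step 3 (fire a2): [3 2 4 4]
step 4 (fire a4): [2 2 7 4]

2 2 7 4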